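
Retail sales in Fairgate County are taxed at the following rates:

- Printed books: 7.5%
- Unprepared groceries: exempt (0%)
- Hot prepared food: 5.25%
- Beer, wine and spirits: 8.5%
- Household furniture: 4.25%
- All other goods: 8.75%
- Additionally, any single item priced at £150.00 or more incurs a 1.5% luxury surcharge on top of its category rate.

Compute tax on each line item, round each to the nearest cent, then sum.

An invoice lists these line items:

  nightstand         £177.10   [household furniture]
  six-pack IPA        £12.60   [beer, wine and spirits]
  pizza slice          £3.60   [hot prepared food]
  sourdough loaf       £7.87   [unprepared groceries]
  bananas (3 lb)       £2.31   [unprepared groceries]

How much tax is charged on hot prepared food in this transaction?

Pizza slice £3.60: hot prepared food → 5.25% → £0.19
Tax on hot prepared food = £0.19

£0.19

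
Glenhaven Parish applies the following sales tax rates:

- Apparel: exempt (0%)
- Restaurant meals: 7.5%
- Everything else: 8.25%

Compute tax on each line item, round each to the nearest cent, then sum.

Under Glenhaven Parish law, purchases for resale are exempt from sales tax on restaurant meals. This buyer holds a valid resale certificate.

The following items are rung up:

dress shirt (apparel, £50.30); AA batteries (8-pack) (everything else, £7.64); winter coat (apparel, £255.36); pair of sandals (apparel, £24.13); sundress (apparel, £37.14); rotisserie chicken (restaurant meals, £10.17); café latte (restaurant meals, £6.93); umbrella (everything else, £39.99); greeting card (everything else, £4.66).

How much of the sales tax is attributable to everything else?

AA batteries (8-pack) £7.64: everything else → 8.25% → £0.63
Umbrella £39.99: everything else → 8.25% → £3.30
Greeting card £4.66: everything else → 8.25% → £0.38
Tax on everything else = £0.63 + £3.30 + £0.38 = £4.31

£4.31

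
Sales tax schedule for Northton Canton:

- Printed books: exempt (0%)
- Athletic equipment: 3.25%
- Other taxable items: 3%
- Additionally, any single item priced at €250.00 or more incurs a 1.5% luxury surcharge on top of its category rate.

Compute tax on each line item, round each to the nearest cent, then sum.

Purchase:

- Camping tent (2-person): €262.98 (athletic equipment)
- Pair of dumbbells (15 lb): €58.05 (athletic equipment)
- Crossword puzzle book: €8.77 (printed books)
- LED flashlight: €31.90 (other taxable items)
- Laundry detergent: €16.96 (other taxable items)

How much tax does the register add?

€15.85

Camping tent (2-person) €262.98: athletic equipment → 3.25% + 1.5% surcharge = 4.75% → €12.49
Pair of dumbbells (15 lb) €58.05: athletic equipment → 3.25% → €1.89
Crossword puzzle book €8.77: printed books → 0% → €0.00
LED flashlight €31.90: other taxable items → 3% → €0.96
Laundry detergent €16.96: other taxable items → 3% → €0.51
Total tax = €12.49 + €1.89 + €0.96 + €0.51 = €15.85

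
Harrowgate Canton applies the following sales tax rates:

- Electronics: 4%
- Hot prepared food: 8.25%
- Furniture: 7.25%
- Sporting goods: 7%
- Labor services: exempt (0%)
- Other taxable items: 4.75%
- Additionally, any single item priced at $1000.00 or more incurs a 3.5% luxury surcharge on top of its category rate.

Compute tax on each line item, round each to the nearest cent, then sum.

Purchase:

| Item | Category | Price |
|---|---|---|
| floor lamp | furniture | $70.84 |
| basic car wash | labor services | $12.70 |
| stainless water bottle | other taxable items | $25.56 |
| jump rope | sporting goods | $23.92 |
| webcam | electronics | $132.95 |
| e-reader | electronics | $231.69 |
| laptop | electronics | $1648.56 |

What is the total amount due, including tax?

Floor lamp $70.84: furniture → 7.25% → $5.14
Basic car wash $12.70: labor services → 0% → $0.00
Stainless water bottle $25.56: other taxable items → 4.75% → $1.21
Jump rope $23.92: sporting goods → 7% → $1.67
Webcam $132.95: electronics → 4% → $5.32
E-reader $231.69: electronics → 4% → $9.27
Laptop $1648.56: electronics → 4% + 3.5% surcharge = 7.5% → $123.64
Subtotal = $2146.22; tax = $146.25; total due = $2292.47

$2292.47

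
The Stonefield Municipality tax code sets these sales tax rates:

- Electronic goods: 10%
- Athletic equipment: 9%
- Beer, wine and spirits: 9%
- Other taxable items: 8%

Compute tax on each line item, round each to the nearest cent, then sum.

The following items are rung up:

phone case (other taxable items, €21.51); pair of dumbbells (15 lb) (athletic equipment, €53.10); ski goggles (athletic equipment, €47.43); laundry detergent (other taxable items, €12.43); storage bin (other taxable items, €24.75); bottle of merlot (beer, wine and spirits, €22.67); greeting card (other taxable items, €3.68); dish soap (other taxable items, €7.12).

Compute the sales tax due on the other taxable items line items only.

€5.55

Phone case €21.51: other taxable items → 8% → €1.72
Laundry detergent €12.43: other taxable items → 8% → €0.99
Storage bin €24.75: other taxable items → 8% → €1.98
Greeting card €3.68: other taxable items → 8% → €0.29
Dish soap €7.12: other taxable items → 8% → €0.57
Tax on other taxable items = €1.72 + €0.99 + €1.98 + €0.29 + €0.57 = €5.55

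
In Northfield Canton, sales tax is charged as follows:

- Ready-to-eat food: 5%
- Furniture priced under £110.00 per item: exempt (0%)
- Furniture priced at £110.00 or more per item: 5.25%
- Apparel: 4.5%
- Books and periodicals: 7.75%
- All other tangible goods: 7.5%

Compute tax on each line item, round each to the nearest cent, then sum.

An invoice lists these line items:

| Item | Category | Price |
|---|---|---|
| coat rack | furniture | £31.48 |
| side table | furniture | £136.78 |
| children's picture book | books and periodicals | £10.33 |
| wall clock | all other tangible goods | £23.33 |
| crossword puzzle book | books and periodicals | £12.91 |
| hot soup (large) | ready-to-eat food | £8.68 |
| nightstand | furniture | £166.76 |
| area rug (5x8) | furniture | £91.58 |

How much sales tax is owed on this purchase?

Coat rack £31.48: furniture, under £110.00 → 0% → £0.00
Side table £136.78: furniture, £110.00 or more → 5.25% → £7.18
Children's picture book £10.33: books and periodicals → 7.75% → £0.80
Wall clock £23.33: all other tangible goods → 7.5% → £1.75
Crossword puzzle book £12.91: books and periodicals → 7.75% → £1.00
Hot soup (large) £8.68: ready-to-eat food → 5% → £0.43
Nightstand £166.76: furniture, £110.00 or more → 5.25% → £8.75
Area rug (5x8) £91.58: furniture, under £110.00 → 0% → £0.00
Total tax = £7.18 + £0.80 + £1.75 + £1.00 + £0.43 + £8.75 = £19.91

£19.91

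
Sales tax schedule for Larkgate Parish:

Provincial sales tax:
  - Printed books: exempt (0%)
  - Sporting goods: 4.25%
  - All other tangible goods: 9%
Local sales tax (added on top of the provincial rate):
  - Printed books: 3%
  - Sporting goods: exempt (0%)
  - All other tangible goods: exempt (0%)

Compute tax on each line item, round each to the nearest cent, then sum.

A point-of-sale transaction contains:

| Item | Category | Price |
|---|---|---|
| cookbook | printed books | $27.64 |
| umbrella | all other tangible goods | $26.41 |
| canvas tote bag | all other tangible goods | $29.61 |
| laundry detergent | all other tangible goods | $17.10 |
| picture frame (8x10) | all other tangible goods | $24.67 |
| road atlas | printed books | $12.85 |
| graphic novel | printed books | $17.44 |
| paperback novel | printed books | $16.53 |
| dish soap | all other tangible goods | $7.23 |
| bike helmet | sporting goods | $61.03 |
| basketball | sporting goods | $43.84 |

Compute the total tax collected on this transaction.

$16.14

Cookbook $27.64: printed books → 0% + 3% local = 3% → $0.83
Umbrella $26.41: all other tangible goods → 9% + 0% local = 9% → $2.38
Canvas tote bag $29.61: all other tangible goods → 9% + 0% local = 9% → $2.66
Laundry detergent $17.10: all other tangible goods → 9% + 0% local = 9% → $1.54
Picture frame (8x10) $24.67: all other tangible goods → 9% + 0% local = 9% → $2.22
Road atlas $12.85: printed books → 0% + 3% local = 3% → $0.39
Graphic novel $17.44: printed books → 0% + 3% local = 3% → $0.52
Paperback novel $16.53: printed books → 0% + 3% local = 3% → $0.50
Dish soap $7.23: all other tangible goods → 9% + 0% local = 9% → $0.65
Bike helmet $61.03: sporting goods → 4.25% + 0% local = 4.25% → $2.59
Basketball $43.84: sporting goods → 4.25% + 0% local = 4.25% → $1.86
Total tax = $0.83 + $2.38 + $2.66 + $1.54 + $2.22 + $0.39 + $0.52 + $0.50 + $0.65 + $2.59 + $1.86 = $16.14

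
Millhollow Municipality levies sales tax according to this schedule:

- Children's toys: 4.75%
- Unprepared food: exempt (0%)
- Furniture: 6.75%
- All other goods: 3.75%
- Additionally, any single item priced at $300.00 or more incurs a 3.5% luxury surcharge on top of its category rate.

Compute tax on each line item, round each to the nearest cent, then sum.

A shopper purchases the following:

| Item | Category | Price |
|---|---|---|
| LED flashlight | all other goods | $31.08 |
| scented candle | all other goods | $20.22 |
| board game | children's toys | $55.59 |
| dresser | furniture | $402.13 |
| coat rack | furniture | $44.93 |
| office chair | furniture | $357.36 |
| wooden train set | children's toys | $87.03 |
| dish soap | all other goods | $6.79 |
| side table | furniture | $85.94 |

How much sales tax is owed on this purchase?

LED flashlight $31.08: all other goods → 3.75% → $1.17
Scented candle $20.22: all other goods → 3.75% → $0.76
Board game $55.59: children's toys → 4.75% → $2.64
Dresser $402.13: furniture → 6.75% + 3.5% surcharge = 10.25% → $41.22
Coat rack $44.93: furniture → 6.75% → $3.03
Office chair $357.36: furniture → 6.75% + 3.5% surcharge = 10.25% → $36.63
Wooden train set $87.03: children's toys → 4.75% → $4.13
Dish soap $6.79: all other goods → 3.75% → $0.25
Side table $85.94: furniture → 6.75% → $5.80
Total tax = $1.17 + $0.76 + $2.64 + $41.22 + $3.03 + $36.63 + $4.13 + $0.25 + $5.80 = $95.63

$95.63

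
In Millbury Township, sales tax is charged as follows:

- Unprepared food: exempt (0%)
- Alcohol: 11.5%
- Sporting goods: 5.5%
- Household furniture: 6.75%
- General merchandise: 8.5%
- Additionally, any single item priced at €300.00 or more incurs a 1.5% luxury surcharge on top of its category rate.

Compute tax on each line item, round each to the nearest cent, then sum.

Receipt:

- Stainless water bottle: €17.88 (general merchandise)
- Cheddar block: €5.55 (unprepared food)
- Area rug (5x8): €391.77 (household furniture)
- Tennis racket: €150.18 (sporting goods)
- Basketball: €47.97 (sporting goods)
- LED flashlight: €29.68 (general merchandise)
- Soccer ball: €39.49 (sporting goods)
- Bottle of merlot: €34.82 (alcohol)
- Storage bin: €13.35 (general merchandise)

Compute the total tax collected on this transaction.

Stainless water bottle €17.88: general merchandise → 8.5% → €1.52
Cheddar block €5.55: unprepared food → 0% → €0.00
Area rug (5x8) €391.77: household furniture → 6.75% + 1.5% surcharge = 8.25% → €32.32
Tennis racket €150.18: sporting goods → 5.5% → €8.26
Basketball €47.97: sporting goods → 5.5% → €2.64
LED flashlight €29.68: general merchandise → 8.5% → €2.52
Soccer ball €39.49: sporting goods → 5.5% → €2.17
Bottle of merlot €34.82: alcohol → 11.5% → €4.00
Storage bin €13.35: general merchandise → 8.5% → €1.13
Total tax = €1.52 + €32.32 + €8.26 + €2.64 + €2.52 + €2.17 + €4.00 + €1.13 = €54.56

€54.56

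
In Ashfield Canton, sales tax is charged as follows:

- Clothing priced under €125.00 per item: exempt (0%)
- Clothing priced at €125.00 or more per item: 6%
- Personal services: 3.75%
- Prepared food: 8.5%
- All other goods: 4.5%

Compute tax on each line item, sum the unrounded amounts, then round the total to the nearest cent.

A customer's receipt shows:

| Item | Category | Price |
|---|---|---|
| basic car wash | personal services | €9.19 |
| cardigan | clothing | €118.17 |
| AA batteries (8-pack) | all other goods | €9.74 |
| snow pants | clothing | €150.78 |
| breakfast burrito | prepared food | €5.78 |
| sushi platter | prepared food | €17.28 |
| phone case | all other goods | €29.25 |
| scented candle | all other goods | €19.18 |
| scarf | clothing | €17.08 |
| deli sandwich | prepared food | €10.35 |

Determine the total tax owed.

Basic car wash €9.19: personal services → 3.75% → €0.344625
Cardigan €118.17: clothing, under €125.00 → 0% → €0.00
AA batteries (8-pack) €9.74: all other goods → 4.5% → €0.4383
Snow pants €150.78: clothing, €125.00 or more → 6% → €9.0468
Breakfast burrito €5.78: prepared food → 8.5% → €0.4913
Sushi platter €17.28: prepared food → 8.5% → €1.4688
Phone case €29.25: all other goods → 4.5% → €1.31625
Scented candle €19.18: all other goods → 4.5% → €0.8631
Scarf €17.08: clothing, under €125.00 → 0% → €0.00
Deli sandwich €10.35: prepared food → 8.5% → €0.87975
Unrounded tax sum = €14.848925 → €14.85

€14.85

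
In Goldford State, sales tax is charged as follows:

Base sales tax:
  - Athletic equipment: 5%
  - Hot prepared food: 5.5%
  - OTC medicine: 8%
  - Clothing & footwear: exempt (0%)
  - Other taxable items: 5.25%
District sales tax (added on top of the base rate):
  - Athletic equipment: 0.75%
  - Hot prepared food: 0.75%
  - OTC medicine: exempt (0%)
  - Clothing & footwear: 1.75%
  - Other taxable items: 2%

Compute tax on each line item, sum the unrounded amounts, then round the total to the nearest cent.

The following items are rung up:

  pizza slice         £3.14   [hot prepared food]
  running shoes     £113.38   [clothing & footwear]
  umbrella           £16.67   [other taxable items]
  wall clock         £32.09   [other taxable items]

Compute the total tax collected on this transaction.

£5.72

Pizza slice £3.14: hot prepared food → 5.5% + 0.75% district = 6.25% → £0.19625
Running shoes £113.38: clothing & footwear → 0% + 1.75% district = 1.75% → £1.98415
Umbrella £16.67: other taxable items → 5.25% + 2% district = 7.25% → £1.208575
Wall clock £32.09: other taxable items → 5.25% + 2% district = 7.25% → £2.326525
Unrounded tax sum = £5.7155 → £5.72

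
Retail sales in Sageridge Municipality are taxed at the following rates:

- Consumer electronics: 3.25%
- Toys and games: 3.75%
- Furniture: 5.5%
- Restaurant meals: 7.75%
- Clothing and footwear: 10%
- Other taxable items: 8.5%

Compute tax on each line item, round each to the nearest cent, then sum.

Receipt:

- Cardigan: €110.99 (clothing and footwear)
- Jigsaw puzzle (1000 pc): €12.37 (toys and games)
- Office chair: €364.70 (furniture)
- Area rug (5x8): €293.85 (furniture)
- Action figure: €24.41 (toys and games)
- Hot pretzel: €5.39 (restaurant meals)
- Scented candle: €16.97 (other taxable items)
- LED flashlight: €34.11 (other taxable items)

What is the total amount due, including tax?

Cardigan €110.99: clothing and footwear → 10% → €11.10
Jigsaw puzzle (1000 pc) €12.37: toys and games → 3.75% → €0.46
Office chair €364.70: furniture → 5.5% → €20.06
Area rug (5x8) €293.85: furniture → 5.5% → €16.16
Action figure €24.41: toys and games → 3.75% → €0.92
Hot pretzel €5.39: restaurant meals → 7.75% → €0.42
Scented candle €16.97: other taxable items → 8.5% → €1.44
LED flashlight €34.11: other taxable items → 8.5% → €2.90
Subtotal = €862.79; tax = €53.46; total due = €916.25

€916.25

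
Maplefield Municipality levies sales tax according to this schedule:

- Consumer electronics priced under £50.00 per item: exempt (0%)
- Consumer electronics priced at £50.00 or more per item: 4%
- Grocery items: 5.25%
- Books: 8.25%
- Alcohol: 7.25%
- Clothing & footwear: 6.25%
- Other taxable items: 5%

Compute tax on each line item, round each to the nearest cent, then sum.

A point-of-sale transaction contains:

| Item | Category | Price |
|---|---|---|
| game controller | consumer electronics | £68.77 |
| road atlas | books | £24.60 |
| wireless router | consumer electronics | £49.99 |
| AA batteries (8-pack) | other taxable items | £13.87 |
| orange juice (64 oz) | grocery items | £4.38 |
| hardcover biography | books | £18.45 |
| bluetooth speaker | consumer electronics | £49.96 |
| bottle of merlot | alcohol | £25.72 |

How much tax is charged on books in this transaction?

Road atlas £24.60: books → 8.25% → £2.03
Hardcover biography £18.45: books → 8.25% → £1.52
Tax on books = £2.03 + £1.52 = £3.55

£3.55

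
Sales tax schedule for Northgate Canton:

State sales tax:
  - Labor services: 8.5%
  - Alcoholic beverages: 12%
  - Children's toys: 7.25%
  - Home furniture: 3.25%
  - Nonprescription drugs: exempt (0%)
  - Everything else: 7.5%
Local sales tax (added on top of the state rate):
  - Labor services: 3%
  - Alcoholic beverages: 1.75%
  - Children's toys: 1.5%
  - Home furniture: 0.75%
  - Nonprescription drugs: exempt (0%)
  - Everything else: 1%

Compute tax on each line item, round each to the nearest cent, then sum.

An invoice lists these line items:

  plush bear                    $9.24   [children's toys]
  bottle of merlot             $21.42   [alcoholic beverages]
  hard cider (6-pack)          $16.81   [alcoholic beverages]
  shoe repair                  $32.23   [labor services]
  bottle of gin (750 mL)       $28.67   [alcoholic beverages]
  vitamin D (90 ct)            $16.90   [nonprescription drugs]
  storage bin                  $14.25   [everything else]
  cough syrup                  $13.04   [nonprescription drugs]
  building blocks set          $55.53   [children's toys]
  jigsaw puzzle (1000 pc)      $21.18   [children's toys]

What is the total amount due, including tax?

Plush bear $9.24: children's toys → 7.25% + 1.5% local = 8.75% → $0.81
Bottle of merlot $21.42: alcoholic beverages → 12% + 1.75% local = 13.75% → $2.95
Hard cider (6-pack) $16.81: alcoholic beverages → 12% + 1.75% local = 13.75% → $2.31
Shoe repair $32.23: labor services → 8.5% + 3% local = 11.5% → $3.71
Bottle of gin (750 mL) $28.67: alcoholic beverages → 12% + 1.75% local = 13.75% → $3.94
Vitamin D (90 ct) $16.90: nonprescription drugs → 0% + 0% local = 0% → $0.00
Storage bin $14.25: everything else → 7.5% + 1% local = 8.5% → $1.21
Cough syrup $13.04: nonprescription drugs → 0% + 0% local = 0% → $0.00
Building blocks set $55.53: children's toys → 7.25% + 1.5% local = 8.75% → $4.86
Jigsaw puzzle (1000 pc) $21.18: children's toys → 7.25% + 1.5% local = 8.75% → $1.85
Subtotal = $229.27; tax = $21.64; total due = $250.91

$250.91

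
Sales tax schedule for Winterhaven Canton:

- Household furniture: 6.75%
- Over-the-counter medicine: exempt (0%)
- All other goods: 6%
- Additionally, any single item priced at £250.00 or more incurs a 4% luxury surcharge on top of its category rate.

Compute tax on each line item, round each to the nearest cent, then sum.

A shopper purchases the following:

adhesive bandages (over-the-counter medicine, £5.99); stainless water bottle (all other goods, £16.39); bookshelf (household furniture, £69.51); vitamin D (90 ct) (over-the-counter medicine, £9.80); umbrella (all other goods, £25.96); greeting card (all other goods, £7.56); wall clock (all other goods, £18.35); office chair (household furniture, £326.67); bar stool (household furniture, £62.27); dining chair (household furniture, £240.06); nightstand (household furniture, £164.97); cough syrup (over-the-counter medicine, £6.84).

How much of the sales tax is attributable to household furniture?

£71.35

Bookshelf £69.51: household furniture → 6.75% → £4.69
Office chair £326.67: household furniture → 6.75% + 4% surcharge = 10.75% → £35.12
Bar stool £62.27: household furniture → 6.75% → £4.20
Dining chair £240.06: household furniture → 6.75% → £16.20
Nightstand £164.97: household furniture → 6.75% → £11.14
Tax on household furniture = £4.69 + £35.12 + £4.20 + £16.20 + £11.14 = £71.35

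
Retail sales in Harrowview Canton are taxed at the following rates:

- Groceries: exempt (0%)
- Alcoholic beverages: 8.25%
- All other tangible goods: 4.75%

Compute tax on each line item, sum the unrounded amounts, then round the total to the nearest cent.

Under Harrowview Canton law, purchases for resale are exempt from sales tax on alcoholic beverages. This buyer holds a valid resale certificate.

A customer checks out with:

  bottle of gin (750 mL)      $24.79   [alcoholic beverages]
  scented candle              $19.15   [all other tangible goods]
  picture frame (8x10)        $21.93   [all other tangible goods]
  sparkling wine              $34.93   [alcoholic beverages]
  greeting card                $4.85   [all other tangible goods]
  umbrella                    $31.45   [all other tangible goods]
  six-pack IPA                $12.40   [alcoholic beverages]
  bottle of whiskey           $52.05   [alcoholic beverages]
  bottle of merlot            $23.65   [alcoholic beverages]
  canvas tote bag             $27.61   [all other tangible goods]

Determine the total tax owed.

Bottle of gin (750 mL) $24.79: alcoholic beverages, buyer-exempt → 0% → $0.00
Scented candle $19.15: all other tangible goods → 4.75% → $0.909625
Picture frame (8x10) $21.93: all other tangible goods → 4.75% → $1.041675
Sparkling wine $34.93: alcoholic beverages, buyer-exempt → 0% → $0.00
Greeting card $4.85: all other tangible goods → 4.75% → $0.230375
Umbrella $31.45: all other tangible goods → 4.75% → $1.493875
Six-pack IPA $12.40: alcoholic beverages, buyer-exempt → 0% → $0.00
Bottle of whiskey $52.05: alcoholic beverages, buyer-exempt → 0% → $0.00
Bottle of merlot $23.65: alcoholic beverages, buyer-exempt → 0% → $0.00
Canvas tote bag $27.61: all other tangible goods → 4.75% → $1.311475
Unrounded tax sum = $4.987025 → $4.99

$4.99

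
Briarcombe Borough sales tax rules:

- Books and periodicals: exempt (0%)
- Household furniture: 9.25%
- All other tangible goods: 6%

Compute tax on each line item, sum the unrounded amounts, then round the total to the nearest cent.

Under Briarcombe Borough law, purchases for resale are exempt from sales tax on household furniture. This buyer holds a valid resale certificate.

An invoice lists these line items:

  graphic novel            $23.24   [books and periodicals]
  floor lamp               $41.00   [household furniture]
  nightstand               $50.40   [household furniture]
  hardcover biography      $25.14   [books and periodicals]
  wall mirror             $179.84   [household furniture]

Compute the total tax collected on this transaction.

$0.00

Graphic novel $23.24: books and periodicals → 0% → $0.00
Floor lamp $41.00: household furniture, buyer-exempt → 0% → $0.00
Nightstand $50.40: household furniture, buyer-exempt → 0% → $0.00
Hardcover biography $25.14: books and periodicals → 0% → $0.00
Wall mirror $179.84: household furniture, buyer-exempt → 0% → $0.00
Unrounded tax sum = $0.00 → $0.00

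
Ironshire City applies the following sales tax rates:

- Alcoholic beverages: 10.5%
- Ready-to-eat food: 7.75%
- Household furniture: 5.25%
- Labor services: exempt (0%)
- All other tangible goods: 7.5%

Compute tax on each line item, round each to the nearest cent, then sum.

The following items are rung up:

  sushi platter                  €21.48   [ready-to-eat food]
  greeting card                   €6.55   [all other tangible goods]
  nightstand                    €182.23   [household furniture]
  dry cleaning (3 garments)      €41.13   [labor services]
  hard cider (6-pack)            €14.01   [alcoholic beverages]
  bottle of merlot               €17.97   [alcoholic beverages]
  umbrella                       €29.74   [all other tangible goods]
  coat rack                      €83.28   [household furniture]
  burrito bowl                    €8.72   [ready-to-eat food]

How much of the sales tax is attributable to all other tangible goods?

€2.72

Greeting card €6.55: all other tangible goods → 7.5% → €0.49
Umbrella €29.74: all other tangible goods → 7.5% → €2.23
Tax on all other tangible goods = €0.49 + €2.23 = €2.72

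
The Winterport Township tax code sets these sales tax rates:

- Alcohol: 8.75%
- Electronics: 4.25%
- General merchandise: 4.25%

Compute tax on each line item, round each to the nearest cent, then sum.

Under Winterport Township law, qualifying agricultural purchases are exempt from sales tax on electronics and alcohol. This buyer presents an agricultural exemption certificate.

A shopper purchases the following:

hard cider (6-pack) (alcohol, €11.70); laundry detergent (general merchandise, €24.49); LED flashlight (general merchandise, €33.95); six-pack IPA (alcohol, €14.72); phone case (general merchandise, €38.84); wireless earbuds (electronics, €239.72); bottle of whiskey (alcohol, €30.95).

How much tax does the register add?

Hard cider (6-pack) €11.70: alcohol, buyer-exempt → 0% → €0.00
Laundry detergent €24.49: general merchandise → 4.25% → €1.04
LED flashlight €33.95: general merchandise → 4.25% → €1.44
Six-pack IPA €14.72: alcohol, buyer-exempt → 0% → €0.00
Phone case €38.84: general merchandise → 4.25% → €1.65
Wireless earbuds €239.72: electronics, buyer-exempt → 0% → €0.00
Bottle of whiskey €30.95: alcohol, buyer-exempt → 0% → €0.00
Total tax = €1.04 + €1.44 + €1.65 = €4.13

€4.13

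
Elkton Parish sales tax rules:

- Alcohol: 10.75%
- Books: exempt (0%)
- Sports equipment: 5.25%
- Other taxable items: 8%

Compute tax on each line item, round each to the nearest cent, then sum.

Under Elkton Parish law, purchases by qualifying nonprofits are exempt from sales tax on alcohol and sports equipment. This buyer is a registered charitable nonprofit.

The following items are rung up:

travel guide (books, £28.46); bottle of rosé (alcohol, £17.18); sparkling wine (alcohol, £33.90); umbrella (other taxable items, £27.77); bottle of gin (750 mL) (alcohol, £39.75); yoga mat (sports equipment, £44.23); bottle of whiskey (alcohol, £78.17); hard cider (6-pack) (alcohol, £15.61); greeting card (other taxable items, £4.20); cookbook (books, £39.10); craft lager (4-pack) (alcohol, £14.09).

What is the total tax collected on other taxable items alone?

Umbrella £27.77: other taxable items → 8% → £2.22
Greeting card £4.20: other taxable items → 8% → £0.34
Tax on other taxable items = £2.22 + £0.34 = £2.56

£2.56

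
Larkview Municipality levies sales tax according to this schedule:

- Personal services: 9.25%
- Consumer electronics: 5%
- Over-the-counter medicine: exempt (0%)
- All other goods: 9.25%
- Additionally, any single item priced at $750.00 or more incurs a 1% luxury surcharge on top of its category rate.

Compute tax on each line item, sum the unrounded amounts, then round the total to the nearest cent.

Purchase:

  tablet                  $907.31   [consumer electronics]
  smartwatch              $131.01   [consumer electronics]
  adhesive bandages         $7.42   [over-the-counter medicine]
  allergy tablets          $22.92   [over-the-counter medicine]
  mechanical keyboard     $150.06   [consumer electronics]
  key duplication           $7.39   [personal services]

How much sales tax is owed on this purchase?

Tablet $907.31: consumer electronics → 5% + 1% surcharge = 6% → $54.4386
Smartwatch $131.01: consumer electronics → 5% → $6.5505
Adhesive bandages $7.42: over-the-counter medicine → 0% → $0.00
Allergy tablets $22.92: over-the-counter medicine → 0% → $0.00
Mechanical keyboard $150.06: consumer electronics → 5% → $7.503
Key duplication $7.39: personal services → 9.25% → $0.683575
Unrounded tax sum = $69.175675 → $69.18

$69.18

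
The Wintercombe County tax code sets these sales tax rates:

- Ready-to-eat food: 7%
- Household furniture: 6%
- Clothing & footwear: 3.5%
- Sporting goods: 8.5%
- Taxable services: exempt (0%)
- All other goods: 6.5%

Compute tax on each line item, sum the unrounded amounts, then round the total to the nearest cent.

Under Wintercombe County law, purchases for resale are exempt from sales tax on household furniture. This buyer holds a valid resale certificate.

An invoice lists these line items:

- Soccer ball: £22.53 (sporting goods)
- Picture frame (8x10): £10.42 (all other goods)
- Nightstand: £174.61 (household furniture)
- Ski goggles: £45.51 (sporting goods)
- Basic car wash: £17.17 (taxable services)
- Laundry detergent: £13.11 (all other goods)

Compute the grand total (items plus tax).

Soccer ball £22.53: sporting goods → 8.5% → £1.91505
Picture frame (8x10) £10.42: all other goods → 6.5% → £0.6773
Nightstand £174.61: household furniture, buyer-exempt → 0% → £0.00
Ski goggles £45.51: sporting goods → 8.5% → £3.86835
Basic car wash £17.17: taxable services → 0% → £0.00
Laundry detergent £13.11: all other goods → 6.5% → £0.85215
Subtotal = £283.35; unrounded tax = £7.31285 → £7.31; total due = £290.66

£290.66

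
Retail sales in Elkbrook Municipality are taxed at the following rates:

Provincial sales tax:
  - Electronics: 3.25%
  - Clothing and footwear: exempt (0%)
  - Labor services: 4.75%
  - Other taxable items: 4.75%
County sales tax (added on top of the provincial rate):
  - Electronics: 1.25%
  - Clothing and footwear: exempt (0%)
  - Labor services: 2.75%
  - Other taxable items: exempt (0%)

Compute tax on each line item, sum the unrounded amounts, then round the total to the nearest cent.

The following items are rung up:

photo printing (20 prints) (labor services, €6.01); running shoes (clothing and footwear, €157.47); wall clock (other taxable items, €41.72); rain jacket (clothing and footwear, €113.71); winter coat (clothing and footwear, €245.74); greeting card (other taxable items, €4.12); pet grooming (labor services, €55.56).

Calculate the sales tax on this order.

€6.80

Photo printing (20 prints) €6.01: labor services → 4.75% + 2.75% county = 7.5% → €0.45075
Running shoes €157.47: clothing and footwear → 0% + 0% county = 0% → €0.00
Wall clock €41.72: other taxable items → 4.75% + 0% county = 4.75% → €1.9817
Rain jacket €113.71: clothing and footwear → 0% + 0% county = 0% → €0.00
Winter coat €245.74: clothing and footwear → 0% + 0% county = 0% → €0.00
Greeting card €4.12: other taxable items → 4.75% + 0% county = 4.75% → €0.1957
Pet grooming €55.56: labor services → 4.75% + 2.75% county = 7.5% → €4.167
Unrounded tax sum = €6.79515 → €6.80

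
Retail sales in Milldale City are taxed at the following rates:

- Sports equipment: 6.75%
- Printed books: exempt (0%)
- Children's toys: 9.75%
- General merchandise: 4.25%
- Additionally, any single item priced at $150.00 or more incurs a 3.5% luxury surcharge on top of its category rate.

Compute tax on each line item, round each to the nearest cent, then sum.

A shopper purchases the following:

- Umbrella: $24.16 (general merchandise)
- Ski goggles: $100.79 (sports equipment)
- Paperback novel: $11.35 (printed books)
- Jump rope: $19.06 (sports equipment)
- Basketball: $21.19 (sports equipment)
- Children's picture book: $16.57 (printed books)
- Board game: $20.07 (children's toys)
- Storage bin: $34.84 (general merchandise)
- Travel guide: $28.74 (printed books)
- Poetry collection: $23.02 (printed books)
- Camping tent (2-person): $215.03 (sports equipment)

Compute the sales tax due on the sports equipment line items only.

$31.56

Ski goggles $100.79: sports equipment → 6.75% → $6.80
Jump rope $19.06: sports equipment → 6.75% → $1.29
Basketball $21.19: sports equipment → 6.75% → $1.43
Camping tent (2-person) $215.03: sports equipment → 6.75% + 3.5% surcharge = 10.25% → $22.04
Tax on sports equipment = $6.80 + $1.29 + $1.43 + $22.04 = $31.56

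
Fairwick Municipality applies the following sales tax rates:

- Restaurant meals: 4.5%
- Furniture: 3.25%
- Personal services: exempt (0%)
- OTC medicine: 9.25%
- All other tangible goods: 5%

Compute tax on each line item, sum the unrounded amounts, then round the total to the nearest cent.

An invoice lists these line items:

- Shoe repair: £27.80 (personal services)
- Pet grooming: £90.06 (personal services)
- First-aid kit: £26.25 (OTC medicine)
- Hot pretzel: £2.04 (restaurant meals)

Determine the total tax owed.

Shoe repair £27.80: personal services → 0% → £0.00
Pet grooming £90.06: personal services → 0% → £0.00
First-aid kit £26.25: OTC medicine → 9.25% → £2.428125
Hot pretzel £2.04: restaurant meals → 4.5% → £0.0918
Unrounded tax sum = £2.519925 → £2.52

£2.52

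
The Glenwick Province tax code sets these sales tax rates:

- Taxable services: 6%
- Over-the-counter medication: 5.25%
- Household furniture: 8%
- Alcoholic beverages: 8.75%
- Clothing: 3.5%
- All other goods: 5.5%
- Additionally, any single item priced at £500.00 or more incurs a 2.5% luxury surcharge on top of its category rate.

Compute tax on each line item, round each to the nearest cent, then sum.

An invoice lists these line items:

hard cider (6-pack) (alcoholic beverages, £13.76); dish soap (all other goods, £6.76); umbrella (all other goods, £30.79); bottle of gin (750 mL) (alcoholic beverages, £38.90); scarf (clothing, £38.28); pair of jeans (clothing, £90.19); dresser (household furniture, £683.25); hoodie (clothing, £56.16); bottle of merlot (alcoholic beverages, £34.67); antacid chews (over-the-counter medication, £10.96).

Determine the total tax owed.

£88.48

Hard cider (6-pack) £13.76: alcoholic beverages → 8.75% → £1.20
Dish soap £6.76: all other goods → 5.5% → £0.37
Umbrella £30.79: all other goods → 5.5% → £1.69
Bottle of gin (750 mL) £38.90: alcoholic beverages → 8.75% → £3.40
Scarf £38.28: clothing → 3.5% → £1.34
Pair of jeans £90.19: clothing → 3.5% → £3.16
Dresser £683.25: household furniture → 8% + 2.5% surcharge = 10.5% → £71.74
Hoodie £56.16: clothing → 3.5% → £1.97
Bottle of merlot £34.67: alcoholic beverages → 8.75% → £3.03
Antacid chews £10.96: over-the-counter medication → 5.25% → £0.58
Total tax = £1.20 + £0.37 + £1.69 + £3.40 + £1.34 + £3.16 + £71.74 + £1.97 + £3.03 + £0.58 = £88.48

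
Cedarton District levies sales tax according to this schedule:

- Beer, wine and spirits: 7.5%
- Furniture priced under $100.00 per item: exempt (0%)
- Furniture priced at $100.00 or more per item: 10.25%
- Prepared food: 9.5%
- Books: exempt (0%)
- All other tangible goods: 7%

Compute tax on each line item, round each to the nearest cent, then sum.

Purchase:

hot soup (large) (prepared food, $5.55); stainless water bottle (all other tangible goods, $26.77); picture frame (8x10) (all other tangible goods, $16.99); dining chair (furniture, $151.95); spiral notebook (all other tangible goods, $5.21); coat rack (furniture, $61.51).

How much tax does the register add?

Hot soup (large) $5.55: prepared food → 9.5% → $0.53
Stainless water bottle $26.77: all other tangible goods → 7% → $1.87
Picture frame (8x10) $16.99: all other tangible goods → 7% → $1.19
Dining chair $151.95: furniture, $100.00 or more → 10.25% → $15.57
Spiral notebook $5.21: all other tangible goods → 7% → $0.36
Coat rack $61.51: furniture, under $100.00 → 0% → $0.00
Total tax = $0.53 + $1.87 + $1.19 + $15.57 + $0.36 = $19.52

$19.52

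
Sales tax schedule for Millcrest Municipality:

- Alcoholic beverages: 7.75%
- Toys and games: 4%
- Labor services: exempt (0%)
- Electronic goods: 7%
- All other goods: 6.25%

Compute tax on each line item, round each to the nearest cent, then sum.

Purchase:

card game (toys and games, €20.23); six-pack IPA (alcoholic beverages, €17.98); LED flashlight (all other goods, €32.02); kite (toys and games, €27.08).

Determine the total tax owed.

Card game €20.23: toys and games → 4% → €0.81
Six-pack IPA €17.98: alcoholic beverages → 7.75% → €1.39
LED flashlight €32.02: all other goods → 6.25% → €2.00
Kite €27.08: toys and games → 4% → €1.08
Total tax = €0.81 + €1.39 + €2.00 + €1.08 = €5.28

€5.28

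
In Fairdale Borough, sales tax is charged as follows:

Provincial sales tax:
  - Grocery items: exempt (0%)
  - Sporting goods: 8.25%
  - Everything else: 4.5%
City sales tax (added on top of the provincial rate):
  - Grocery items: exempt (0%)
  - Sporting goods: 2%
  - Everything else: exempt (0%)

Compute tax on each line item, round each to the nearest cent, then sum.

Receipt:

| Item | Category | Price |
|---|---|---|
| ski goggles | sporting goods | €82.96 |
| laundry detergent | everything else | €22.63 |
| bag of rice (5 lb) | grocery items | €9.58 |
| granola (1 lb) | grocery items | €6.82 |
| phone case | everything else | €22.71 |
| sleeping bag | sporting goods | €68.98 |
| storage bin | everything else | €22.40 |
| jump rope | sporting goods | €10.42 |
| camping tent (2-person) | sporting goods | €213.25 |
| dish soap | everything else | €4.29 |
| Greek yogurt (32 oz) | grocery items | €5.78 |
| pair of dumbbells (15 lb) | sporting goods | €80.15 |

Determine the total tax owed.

€49.96

Ski goggles €82.96: sporting goods → 8.25% + 2% city = 10.25% → €8.50
Laundry detergent €22.63: everything else → 4.5% + 0% city = 4.5% → €1.02
Bag of rice (5 lb) €9.58: grocery items → 0% + 0% city = 0% → €0.00
Granola (1 lb) €6.82: grocery items → 0% + 0% city = 0% → €0.00
Phone case €22.71: everything else → 4.5% + 0% city = 4.5% → €1.02
Sleeping bag €68.98: sporting goods → 8.25% + 2% city = 10.25% → €7.07
Storage bin €22.40: everything else → 4.5% + 0% city = 4.5% → €1.01
Jump rope €10.42: sporting goods → 8.25% + 2% city = 10.25% → €1.07
Camping tent (2-person) €213.25: sporting goods → 8.25% + 2% city = 10.25% → €21.86
Dish soap €4.29: everything else → 4.5% + 0% city = 4.5% → €0.19
Greek yogurt (32 oz) €5.78: grocery items → 0% + 0% city = 0% → €0.00
Pair of dumbbells (15 lb) €80.15: sporting goods → 8.25% + 2% city = 10.25% → €8.22
Total tax = €8.50 + €1.02 + €1.02 + €7.07 + €1.01 + €1.07 + €21.86 + €0.19 + €8.22 = €49.96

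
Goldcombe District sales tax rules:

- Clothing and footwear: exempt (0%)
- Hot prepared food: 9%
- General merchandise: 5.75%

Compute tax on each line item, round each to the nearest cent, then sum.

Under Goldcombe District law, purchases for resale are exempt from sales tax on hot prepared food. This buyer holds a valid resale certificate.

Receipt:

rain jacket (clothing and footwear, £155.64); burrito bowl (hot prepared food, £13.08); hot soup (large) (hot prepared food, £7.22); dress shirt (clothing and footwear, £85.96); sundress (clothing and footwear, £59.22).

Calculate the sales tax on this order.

Rain jacket £155.64: clothing and footwear → 0% → £0.00
Burrito bowl £13.08: hot prepared food, buyer-exempt → 0% → £0.00
Hot soup (large) £7.22: hot prepared food, buyer-exempt → 0% → £0.00
Dress shirt £85.96: clothing and footwear → 0% → £0.00
Sundress £59.22: clothing and footwear → 0% → £0.00
Total tax = £0.00

£0.00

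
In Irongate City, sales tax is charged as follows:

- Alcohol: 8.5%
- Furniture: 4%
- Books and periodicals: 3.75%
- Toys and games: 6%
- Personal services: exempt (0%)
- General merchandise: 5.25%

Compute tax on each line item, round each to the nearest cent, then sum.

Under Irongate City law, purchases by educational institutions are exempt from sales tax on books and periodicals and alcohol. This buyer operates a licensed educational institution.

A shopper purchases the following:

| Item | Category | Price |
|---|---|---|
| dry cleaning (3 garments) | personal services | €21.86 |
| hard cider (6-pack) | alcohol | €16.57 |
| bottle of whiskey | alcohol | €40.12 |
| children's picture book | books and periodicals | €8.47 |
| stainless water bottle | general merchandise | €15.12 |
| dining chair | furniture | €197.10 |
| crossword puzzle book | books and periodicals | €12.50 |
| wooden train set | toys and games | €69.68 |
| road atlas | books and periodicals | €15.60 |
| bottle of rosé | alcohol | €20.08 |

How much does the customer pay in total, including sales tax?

Dry cleaning (3 garments) €21.86: personal services → 0% → €0.00
Hard cider (6-pack) €16.57: alcohol, buyer-exempt → 0% → €0.00
Bottle of whiskey €40.12: alcohol, buyer-exempt → 0% → €0.00
Children's picture book €8.47: books and periodicals, buyer-exempt → 0% → €0.00
Stainless water bottle €15.12: general merchandise → 5.25% → €0.79
Dining chair €197.10: furniture → 4% → €7.88
Crossword puzzle book €12.50: books and periodicals, buyer-exempt → 0% → €0.00
Wooden train set €69.68: toys and games → 6% → €4.18
Road atlas €15.60: books and periodicals, buyer-exempt → 0% → €0.00
Bottle of rosé €20.08: alcohol, buyer-exempt → 0% → €0.00
Subtotal = €417.10; tax = €12.85; total due = €429.95

€429.95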